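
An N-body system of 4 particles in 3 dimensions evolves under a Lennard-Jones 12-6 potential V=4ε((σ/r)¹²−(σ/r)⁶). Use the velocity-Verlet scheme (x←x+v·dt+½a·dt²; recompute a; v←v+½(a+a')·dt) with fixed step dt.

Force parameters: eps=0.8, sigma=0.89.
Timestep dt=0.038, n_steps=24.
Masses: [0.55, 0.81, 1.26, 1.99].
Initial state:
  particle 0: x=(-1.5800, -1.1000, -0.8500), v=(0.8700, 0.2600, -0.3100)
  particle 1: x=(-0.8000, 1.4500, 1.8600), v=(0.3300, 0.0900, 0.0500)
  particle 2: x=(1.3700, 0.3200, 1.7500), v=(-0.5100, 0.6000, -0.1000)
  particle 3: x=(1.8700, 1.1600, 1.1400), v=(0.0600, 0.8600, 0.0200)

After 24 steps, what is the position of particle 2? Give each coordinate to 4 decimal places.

(1.0192, 1.1158, 1.4761)

step 0: x0=(-1.5800, -1.1000, -0.8500) x1=(-0.8000, 1.4500, 1.8600) x2=(1.3700, 0.3200, 1.7500) x3=(1.8700, 1.1600, 1.1400)
step 1: x0=(-1.5469, -1.0901, -0.8618) x1=(-0.7874, 1.4534, 1.8619) x2=(1.3511, 0.3437, 1.7456) x3=(1.8720, 1.1921, 1.1412)
step 2: x0=(-1.5139, -1.0802, -0.8736) x1=(-0.7748, 1.4568, 1.8638) x2=(1.3332, 0.3690, 1.7400) x3=(1.8733, 1.2232, 1.1430)
step 3: x0=(-1.4808, -1.0704, -0.8853) x1=(-0.7622, 1.4602, 1.8657) x2=(1.3163, 0.3959, 1.7333) x3=(1.8739, 1.2533, 1.1457)
step 4: x0=(-1.4477, -1.0605, -0.8971) x1=(-0.7495, 1.4635, 1.8675) x2=(1.3004, 0.4244, 1.7255) x3=(1.8739, 1.2824, 1.1490)
step 5: x0=(-1.4147, -1.0506, -0.9089) x1=(-0.7367, 1.4669, 1.8694) x2=(1.2855, 0.4545, 1.7166) x3=(1.8733, 1.3105, 1.1529)
step 6: x0=(-1.3816, -1.0407, -0.9206) x1=(-0.7239, 1.4702, 1.8713) x2=(1.2717, 0.4862, 1.7068) x3=(1.8719, 1.3376, 1.1575)
step 7: x0=(-1.3485, -1.0308, -0.9324) x1=(-0.7110, 1.4734, 1.8731) x2=(1.2590, 0.5195, 1.6959) x3=(1.8699, 1.3637, 1.1628)
step 8: x0=(-1.3155, -1.0209, -0.9442) x1=(-0.6980, 1.4767, 1.8750) x2=(1.2473, 0.5544, 1.6840) x3=(1.8671, 1.3888, 1.1687)
step 9: x0=(-1.2824, -1.0110, -0.9559) x1=(-0.6849, 1.4799, 1.8768) x2=(1.2369, 0.5910, 1.6711) x3=(1.8635, 1.4128, 1.1753)
step 10: x0=(-1.2493, -1.0011, -0.9677) x1=(-0.6718, 1.4830, 1.8786) x2=(1.2276, 0.6293, 1.6571) x3=(1.8591, 1.4358, 1.1825)
step 11: x0=(-1.2162, -0.9912, -0.9794) x1=(-0.6585, 1.4862, 1.8804) x2=(1.2197, 0.6693, 1.6422) x3=(1.8538, 1.4577, 1.1903)
step 12: x0=(-1.1832, -0.9813, -0.9912) x1=(-0.6451, 1.4892, 1.8822) x2=(1.2132, 0.7111, 1.6262) x3=(1.8476, 1.4784, 1.1988)
step 13: x0=(-1.1501, -0.9714, -1.0029) x1=(-0.6316, 1.4923, 1.8839) x2=(1.2079, 0.7547, 1.6094) x3=(1.8405, 1.4981, 1.2079)
step 14: x0=(-1.1170, -0.9615, -1.0147) x1=(-0.6180, 1.4953, 1.8857) x2=(1.2039, 0.7998, 1.5917) x3=(1.8326, 1.5168, 1.2175)
step 15: x0=(-1.0839, -0.9515, -1.0264) x1=(-0.6042, 1.4982, 1.8874) x2=(1.2006, 0.8458, 1.5735) x3=(1.8242, 1.5350, 1.2274)
step 16: x0=(-1.0508, -0.9416, -1.0381) x1=(-0.5902, 1.5011, 1.8890) x2=(1.1968, 0.8915, 1.5556) x3=(1.8160, 1.5534, 1.2372)
step 17: x0=(-1.0177, -0.9317, -1.0499) x1=(-0.5760, 1.5039, 1.8907) x2=(1.1905, 0.9346, 1.5390) x3=(1.8094, 1.5735, 1.2462)
step 18: x0=(-0.9846, -0.9218, -1.0616) x1=(-0.5617, 1.5067, 1.8922) x2=(1.1786, 0.9721, 1.5249) x3=(1.8061, 1.5971, 1.2536)
step 19: x0=(-0.9515, -0.9119, -1.0733) x1=(-0.5470, 1.5094, 1.8938) x2=(1.1593, 1.0024, 1.5140) x3=(1.8075, 1.6253, 1.2590)
step 20: x0=(-0.9184, -0.9019, -1.0850) x1=(-0.5322, 1.5120, 1.8952) x2=(1.1339, 1.0270, 1.5055) x3=(1.8126, 1.6571, 1.2628)
step 21: x0=(-0.8854, -0.8920, -1.0968) x1=(-0.5170, 1.5146, 1.8966) x2=(1.1052, 1.0488, 1.4982) x3=(1.8197, 1.6908, 1.2660)
step 22: x0=(-0.8523, -0.8821, -1.1085) x1=(-0.5014, 1.5171, 1.8979) x2=(1.0757, 1.0701, 1.4911) x3=(1.8272, 1.7248, 1.2691)
step 23: x0=(-0.8192, -0.8721, -1.1202) x1=(-0.4855, 1.5194, 1.8991) x2=(1.0469, 1.0923, 1.4838) x3=(1.8341, 1.7583, 1.2724)
step 24: x0=(-0.7861, -0.8622, -1.1319) x1=(-0.4690, 1.5217, 1.9002) x2=(1.0192, 1.1158, 1.4761) x3=(1.8399, 1.7910, 1.2759)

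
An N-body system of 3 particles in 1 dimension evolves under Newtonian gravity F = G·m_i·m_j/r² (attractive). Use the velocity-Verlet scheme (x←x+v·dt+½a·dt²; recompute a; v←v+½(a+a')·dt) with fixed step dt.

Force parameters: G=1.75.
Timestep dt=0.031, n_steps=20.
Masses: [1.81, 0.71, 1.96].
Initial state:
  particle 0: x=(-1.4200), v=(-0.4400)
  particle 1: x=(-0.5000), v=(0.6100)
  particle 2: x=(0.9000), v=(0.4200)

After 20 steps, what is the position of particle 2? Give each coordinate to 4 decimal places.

(0.9264)

step 0: x0=(-1.4200) x1=(-0.5000) x2=(0.9000)
step 1: x0=(-1.4326) x1=(-0.4820) x2=(0.9124)
step 2: x0=(-1.4433) x1=(-0.4658) x2=(0.9237)
step 3: x0=(-1.4522) x1=(-0.4510) x2=(0.9338)
step 4: x0=(-1.4593) x1=(-0.4375) x2=(0.9427)
step 5: x0=(-1.4647) x1=(-0.4252) x2=(0.9505)
step 6: x0=(-1.4684) x1=(-0.4140) x2=(0.9572)
step 7: x0=(-1.4705) x1=(-0.4037) x2=(0.9627)
step 8: x0=(-1.4710) x1=(-0.3944) x2=(0.9670)
step 9: x0=(-1.4699) x1=(-0.3859) x2=(0.9702)
step 10: x0=(-1.4672) x1=(-0.3782) x2=(0.9722)
step 11: x0=(-1.4629) x1=(-0.3713) x2=(0.9730)
step 12: x0=(-1.4571) x1=(-0.3651) x2=(0.9727)
step 13: x0=(-1.4498) x1=(-0.3596) x2=(0.9712)
step 14: x0=(-1.4408) x1=(-0.3548) x2=(0.9685)
step 15: x0=(-1.4303) x1=(-0.3508) x2=(0.9646)
step 16: x0=(-1.4182) x1=(-0.3474) x2=(0.9595)
step 17: x0=(-1.4045) x1=(-0.3447) x2=(0.9531)
step 18: x0=(-1.3891) x1=(-0.3428) x2=(0.9455)
step 19: x0=(-1.3720) x1=(-0.3417) x2=(0.9366)
step 20: x0=(-1.3532) x1=(-0.3415) x2=(0.9264)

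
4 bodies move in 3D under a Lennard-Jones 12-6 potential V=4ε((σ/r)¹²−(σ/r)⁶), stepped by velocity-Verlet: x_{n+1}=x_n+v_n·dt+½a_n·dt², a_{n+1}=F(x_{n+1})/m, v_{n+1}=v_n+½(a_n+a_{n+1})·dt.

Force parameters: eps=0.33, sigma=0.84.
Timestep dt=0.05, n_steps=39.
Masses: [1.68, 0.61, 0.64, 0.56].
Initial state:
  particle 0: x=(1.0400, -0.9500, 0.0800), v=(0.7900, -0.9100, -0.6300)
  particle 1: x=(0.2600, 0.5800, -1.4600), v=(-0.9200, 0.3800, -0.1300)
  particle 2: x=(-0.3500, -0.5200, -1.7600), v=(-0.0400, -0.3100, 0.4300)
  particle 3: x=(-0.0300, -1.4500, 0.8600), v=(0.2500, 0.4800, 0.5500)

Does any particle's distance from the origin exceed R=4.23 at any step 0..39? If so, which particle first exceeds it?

no

step 0: x0=(1.0400, -0.9500, 0.0800) x1=(0.2600, 0.5800, -1.4600) x2=(-0.3500, -0.5200, -1.7600) x3=(-0.0300, -1.4500, 0.8600)
step 1: x0=(1.0794, -0.9956, 0.0486) x1=(0.2136, 0.5983, -1.4667) x2=(-0.3516, -0.5349, -1.7383) x3=(-0.0171, -1.4258, 0.8872)
step 2: x0=(1.1185, -1.0412, 0.0173) x1=(0.1666, 0.6152, -1.4737) x2=(-0.3526, -0.5484, -1.7163) x3=(-0.0036, -1.4014, 0.9139)
step 3: x0=(1.1575, -1.0869, -0.0138) x1=(0.1189, 0.6307, -1.4809) x2=(-0.3529, -0.5606, -1.6939) x3=(0.0105, -1.3767, 0.9402)
step 4: x0=(1.1962, -1.1326, -0.0448) x1=(0.0707, 0.6447, -1.4884) x2=(-0.3527, -0.5714, -1.6713) x3=(0.0251, -1.3520, 0.9660)
step 5: x0=(1.2349, -1.1783, -0.0757) x1=(0.0219, 0.6572, -1.4961) x2=(-0.3520, -0.5809, -1.6484) x3=(0.0400, -1.3272, 0.9915)
step 6: x0=(1.2734, -1.2241, -0.1065) x1=(-0.0272, 0.6683, -1.5040) x2=(-0.3508, -0.5890, -1.6254) x3=(0.0553, -1.3023, 1.0167)
step 7: x0=(1.3118, -1.2698, -0.1373) x1=(-0.0768, 0.6779, -1.5120) x2=(-0.3492, -0.5957, -1.6022) x3=(0.0708, -1.2774, 1.0416)
step 8: x0=(1.3501, -1.3155, -0.1680) x1=(-0.1266, 0.6861, -1.5201) x2=(-0.3473, -0.6010, -1.5788) x3=(0.0865, -1.2525, 1.0664)
step 9: x0=(1.3884, -1.3613, -0.1987) x1=(-0.1767, 0.6927, -1.5283) x2=(-0.3452, -0.6049, -1.5554) x3=(0.1024, -1.2276, 1.0909)
step 10: x0=(1.4267, -1.4070, -0.2293) x1=(-0.2270, 0.6978, -1.5365) x2=(-0.3428, -0.6074, -1.5319) x3=(0.1184, -1.2027, 1.1154)
step 11: x0=(1.4648, -1.4527, -0.2599) x1=(-0.2774, 0.7015, -1.5447) x2=(-0.3403, -0.6086, -1.5083) x3=(0.1345, -1.1778, 1.1397)
step 12: x0=(1.5030, -1.4984, -0.2904) x1=(-0.3279, 0.7037, -1.5528) x2=(-0.3378, -0.6083, -1.4848) x3=(0.1507, -1.1529, 1.1639)
step 13: x0=(1.5411, -1.5441, -0.3210) x1=(-0.3784, 0.7044, -1.5609) x2=(-0.3351, -0.6066, -1.4614) x3=(0.1670, -1.1281, 1.1881)
step 14: x0=(1.5792, -1.5897, -0.3516) x1=(-0.4289, 0.7037, -1.5689) x2=(-0.3325, -0.6036, -1.4380) x3=(0.1833, -1.1032, 1.2121)
step 15: x0=(1.6173, -1.6354, -0.3821) x1=(-0.4792, 0.7016, -1.5767) x2=(-0.3300, -0.5993, -1.4148) x3=(0.1996, -1.0784, 1.2362)
step 16: x0=(1.6554, -1.6811, -0.4126) x1=(-0.5294, 0.6981, -1.5843) x2=(-0.3276, -0.5936, -1.3917) x3=(0.2159, -1.0536, 1.2601)
step 17: x0=(1.6934, -1.7267, -0.4431) x1=(-0.5793, 0.6932, -1.5917) x2=(-0.3254, -0.5866, -1.3688) x3=(0.2323, -1.0288, 1.2841)
step 18: x0=(1.7314, -1.7724, -0.4736) x1=(-0.6290, 0.6869, -1.5989) x2=(-0.3235, -0.5784, -1.3460) x3=(0.2487, -1.0040, 1.3080)
step 19: x0=(1.7695, -1.8180, -0.5042) x1=(-0.6784, 0.6793, -1.6058) x2=(-0.3218, -0.5689, -1.3236) x3=(0.2651, -0.9791, 1.3319)
step 20: x0=(1.8075, -1.8636, -0.5347) x1=(-0.7274, 0.6705, -1.6124) x2=(-0.3205, -0.5582, -1.3013) x3=(0.2815, -0.9543, 1.3557)
step 21: x0=(1.8455, -1.9093, -0.5652) x1=(-0.7760, 0.6604, -1.6188) x2=(-0.3195, -0.5463, -1.2794) x3=(0.2979, -0.9295, 1.3795)
step 22: x0=(1.8835, -1.9549, -0.5957) x1=(-0.8241, 0.6491, -1.6247) x2=(-0.3190, -0.5333, -1.2578) x3=(0.3143, -0.9047, 1.4034)
step 23: x0=(1.9215, -2.0005, -0.6262) x1=(-0.8717, 0.6366, -1.6303) x2=(-0.3189, -0.5192, -1.2365) x3=(0.3307, -0.8799, 1.4271)
step 24: x0=(1.9595, -2.0461, -0.6567) x1=(-0.9189, 0.6230, -1.6356) x2=(-0.3193, -0.5040, -1.2156) x3=(0.3471, -0.8552, 1.4509)
step 25: x0=(1.9975, -2.0917, -0.6872) x1=(-0.9654, 0.6084, -1.6404) x2=(-0.3203, -0.4879, -1.1950) x3=(0.3636, -0.8304, 1.4747)
step 26: x0=(2.0355, -2.1374, -0.7177) x1=(-1.0113, 0.5927, -1.6448) x2=(-0.3218, -0.4707, -1.1748) x3=(0.3800, -0.8056, 1.4984)
step 27: x0=(2.0735, -2.1830, -0.7482) x1=(-1.0566, 0.5761, -1.6488) x2=(-0.3239, -0.4527, -1.1550) x3=(0.3964, -0.7808, 1.5221)
step 28: x0=(2.1114, -2.2286, -0.7787) x1=(-1.1013, 0.5586, -1.6524) x2=(-0.3266, -0.4338, -1.1356) x3=(0.4128, -0.7560, 1.5459)
step 29: x0=(2.1494, -2.2742, -0.8092) x1=(-1.1453, 0.5402, -1.6555) x2=(-0.3300, -0.4140, -1.1167) x3=(0.4293, -0.7312, 1.5696)
step 30: x0=(2.1874, -2.3198, -0.8397) x1=(-1.1886, 0.5210, -1.6582) x2=(-0.3340, -0.3935, -1.0981) x3=(0.4457, -0.7064, 1.5932)
step 31: x0=(2.2254, -2.3654, -0.8702) x1=(-1.2312, 0.5011, -1.6604) x2=(-0.3386, -0.3724, -1.0800) x3=(0.4621, -0.6816, 1.6169)
step 32: x0=(2.2633, -2.4110, -0.9007) x1=(-1.2732, 0.4804, -1.6621) x2=(-0.3439, -0.3505, -1.0623) x3=(0.4785, -0.6568, 1.6406)
step 33: x0=(2.3013, -2.4566, -0.9312) x1=(-1.3144, 0.4592, -1.6634) x2=(-0.3499, -0.3281, -1.0451) x3=(0.4949, -0.6320, 1.6643)
step 34: x0=(2.3393, -2.5022, -0.9617) x1=(-1.3548, 0.4373, -1.6642) x2=(-0.3566, -0.3050, -1.0282) x3=(0.5113, -0.6072, 1.6879)
step 35: x0=(2.3773, -2.5478, -0.9922) x1=(-1.3946, 0.4150, -1.6646) x2=(-0.3639, -0.2815, -1.0118) x3=(0.5277, -0.5824, 1.7116)
step 36: x0=(2.4152, -2.5934, -1.0227) x1=(-1.4337, 0.3921, -1.6645) x2=(-0.3720, -0.2576, -0.9958) x3=(0.5442, -0.5576, 1.7352)
step 37: x0=(2.4532, -2.6390, -1.0532) x1=(-1.4721, 0.3689, -1.6640) x2=(-0.3806, -0.2332, -0.9803) x3=(0.5606, -0.5328, 1.7588)
step 38: x0=(2.4912, -2.6846, -1.0837) x1=(-1.5098, 0.3452, -1.6630) x2=(-0.3899, -0.2085, -0.9651) x3=(0.5770, -0.5080, 1.7824)
step 39: x0=(2.5291, -2.7302, -1.1142) x1=(-1.5468, 0.3212, -1.6617) x2=(-0.3999, -0.1835, -0.9503) x3=(0.5934, -0.4832, 1.8060)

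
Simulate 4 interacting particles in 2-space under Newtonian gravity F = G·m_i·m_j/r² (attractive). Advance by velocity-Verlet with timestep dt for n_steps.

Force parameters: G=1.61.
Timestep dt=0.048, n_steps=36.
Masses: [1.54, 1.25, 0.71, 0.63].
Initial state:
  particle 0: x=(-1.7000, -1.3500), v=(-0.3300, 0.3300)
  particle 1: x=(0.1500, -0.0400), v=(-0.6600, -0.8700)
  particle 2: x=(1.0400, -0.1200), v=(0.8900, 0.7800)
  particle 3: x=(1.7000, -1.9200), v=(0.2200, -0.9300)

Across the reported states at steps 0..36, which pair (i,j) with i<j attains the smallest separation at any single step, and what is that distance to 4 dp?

pair (0,1), distance 0.6359

step 0: x0=(-1.7000, -1.3500) x1=(0.1500, -0.0400) x2=(1.0400, -0.1200) x3=(1.7000, -1.9200)
step 1: x0=(-1.7152, -1.3339) x1=(0.1196, -0.0824) x2=(1.0796, -0.0827) x3=(1.7100, -1.9640)
step 2: x0=(-1.7293, -1.3171) x1=(0.0914, -0.1257) x2=(1.1139, -0.0463) x3=(1.7187, -2.0066)
step 3: x0=(-1.7420, -1.2997) x1=(0.0649, -0.1698) x2=(1.1434, -0.0109) x3=(1.7264, -2.0480)
step 4: x0=(-1.7535, -1.2818) x1=(0.0398, -0.2145) x2=(1.1686, 0.0231) x3=(1.7329, -2.0882)
step 5: x0=(-1.7637, -1.2632) x1=(0.0158, -0.2597) x2=(1.1901, 0.0558) x3=(1.7384, -2.1272)
step 6: x0=(-1.7724, -1.2440) x1=(-0.0075, -0.3054) x2=(1.2081, 0.0869) x3=(1.7429, -2.1651)
step 7: x0=(-1.7798, -1.2242) x1=(-0.0303, -0.3516) x2=(1.2230, 0.1165) x3=(1.7463, -2.2019)
step 8: x0=(-1.7857, -1.2038) x1=(-0.0527, -0.3982) x2=(1.2352, 0.1446) x3=(1.7488, -2.2376)
step 9: x0=(-1.7900, -1.1829) x1=(-0.0752, -0.4451) x2=(1.2447, 0.1712) x3=(1.7502, -2.2722)
step 10: x0=(-1.7928, -1.1613) x1=(-0.0977, -0.4924) x2=(1.2519, 0.1963) x3=(1.7507, -2.3059)
step 11: x0=(-1.7938, -1.1392) x1=(-0.1206, -0.5401) x2=(1.2568, 0.2199) x3=(1.7502, -2.3385)
step 12: x0=(-1.7931, -1.1166) x1=(-0.1439, -0.5881) x2=(1.2598, 0.2421) x3=(1.7488, -2.3701)
step 13: x0=(-1.7906, -1.0934) x1=(-0.1680, -0.6364) x2=(1.2608, 0.2628) x3=(1.7464, -2.4007)
step 14: x0=(-1.7861, -1.0698) x1=(-0.1930, -0.6850) x2=(1.2600, 0.2821) x3=(1.7430, -2.4304)
step 15: x0=(-1.7796, -1.0457) x1=(-0.2191, -0.7339) x2=(1.2576, 0.3001) x3=(1.7387, -2.4592)
step 16: x0=(-1.7709, -1.0213) x1=(-0.2465, -0.7829) x2=(1.2535, 0.3168) x3=(1.7335, -2.4870)
step 17: x0=(-1.7599, -0.9965) x1=(-0.2754, -0.8322) x2=(1.2480, 0.3322) x3=(1.7274, -2.5139)
step 18: x0=(-1.7465, -0.9714) x1=(-0.3060, -0.8814) x2=(1.2410, 0.3463) x3=(1.7203, -2.5399)
step 19: x0=(-1.7305, -0.9462) x1=(-0.3385, -0.9307) x2=(1.2326, 0.3592) x3=(1.7122, -2.5650)
step 20: x0=(-1.7117, -0.9209) x1=(-0.3732, -0.9797) x2=(1.2229, 0.3709) x3=(1.7033, -2.5893)
step 21: x0=(-1.6900, -0.8957) x1=(-0.4104, -1.0285) x2=(1.2119, 0.3814) x3=(1.6934, -2.6126)
step 22: x0=(-1.6651, -0.8707) x1=(-0.4503, -1.0767) x2=(1.1997, 0.3908) x3=(1.6826, -2.6351)
step 23: x0=(-1.6368, -0.8462) x1=(-0.4933, -1.1242) x2=(1.1863, 0.3991) x3=(1.6708, -2.6567)
step 24: x0=(-1.6048, -0.8225) x1=(-0.5396, -1.1705) x2=(1.1717, 0.4063) x3=(1.6581, -2.6775)
step 25: x0=(-1.5689, -0.7999) x1=(-0.5896, -1.2152) x2=(1.1560, 0.4124) x3=(1.6445, -2.6974)
step 26: x0=(-1.5289, -0.7789) x1=(-0.6436, -1.2579) x2=(1.1391, 0.4175) x3=(1.6300, -2.7166)
step 27: x0=(-1.4844, -0.7600) x1=(-0.7020, -1.2977) x2=(1.1210, 0.4215) x3=(1.6145, -2.7349)
step 28: x0=(-1.4352, -0.7439) x1=(-0.7651, -1.3339) x2=(1.1019, 0.4246) x3=(1.5981, -2.7524)
step 29: x0=(-1.3812, -0.7317) x1=(-0.8329, -1.3651) x2=(1.0815, 0.4266) x3=(1.5807, -2.7690)
step 30: x0=(-1.3223, -0.7244) x1=(-0.9056, -1.3902) x2=(1.0601, 0.4276) x3=(1.5625, -2.7849)
step 31: x0=(-1.2591, -0.7235) x1=(-0.9827, -1.4072) x2=(1.0374, 0.4276) x3=(1.5433, -2.8000)
step 32: x0=(-1.1921, -0.7303) x1=(-1.0631, -1.4144) x2=(1.0136, 0.4265) x3=(1.5233, -2.8143)
step 33: x0=(-1.1228, -0.7465) x1=(-1.1453, -1.4100) x2=(0.9885, 0.4245) x3=(1.5023, -2.8278)
step 34: x0=(-1.0533, -0.7732) x1=(-1.2266, -1.3924) x2=(0.9622, 0.4213) x3=(1.4805, -2.8405)
step 35: x0=(-0.9862, -0.8105) x1=(-1.3036, -1.3615) x2=(0.9345, 0.4171) x3=(1.4577, -2.8524)
step 36: x0=(-0.9243, -0.8576) x1=(-1.3732, -1.3183) x2=(0.9055, 0.4117) x3=(1.4341, -2.8635)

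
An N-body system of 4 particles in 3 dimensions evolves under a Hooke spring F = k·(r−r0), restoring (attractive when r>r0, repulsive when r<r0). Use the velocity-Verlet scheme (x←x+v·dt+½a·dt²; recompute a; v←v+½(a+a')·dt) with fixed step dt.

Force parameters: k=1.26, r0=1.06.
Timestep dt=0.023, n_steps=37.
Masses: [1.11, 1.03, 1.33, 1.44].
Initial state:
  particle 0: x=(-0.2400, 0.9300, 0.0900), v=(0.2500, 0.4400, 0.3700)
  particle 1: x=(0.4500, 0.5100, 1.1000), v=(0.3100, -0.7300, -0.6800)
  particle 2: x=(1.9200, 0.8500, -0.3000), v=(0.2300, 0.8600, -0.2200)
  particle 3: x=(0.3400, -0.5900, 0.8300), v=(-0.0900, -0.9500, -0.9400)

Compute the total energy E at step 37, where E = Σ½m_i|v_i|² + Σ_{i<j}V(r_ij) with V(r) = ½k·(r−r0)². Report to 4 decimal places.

5.6052

step 0: x0=(-0.2400, 0.9300, 0.0900) x1=(0.4500, 0.5100, 1.1000) x2=(1.9200, 0.8500, -0.3000) x3=(0.3400, -0.5900, 0.8300)
step 1: x0=(-0.2338, 0.9399, 0.0986) x1=(0.4573, 0.4933, 1.0841) x2=(1.9246, 0.8695, -0.3047) x3=(0.3381, -0.6115, 0.8082)
step 2: x0=(-0.2267, 0.9493, 0.1073) x1=(0.4650, 0.4766, 1.0676) x2=(1.9279, 0.8886, -0.3086) x3=(0.3365, -0.6323, 0.7859)
step 3: x0=(-0.2188, 0.9583, 0.1162) x1=(0.4731, 0.4601, 1.0506) x2=(1.9297, 0.9071, -0.3118) x3=(0.3352, -0.6523, 0.7633)
step 4: x0=(-0.2099, 0.9669, 0.1252) x1=(0.4815, 0.4438, 1.0330) x2=(1.9302, 0.9251, -0.3142) x3=(0.3342, -0.6716, 0.7402)
step 5: x0=(-0.2002, 0.9749, 0.1343) x1=(0.4903, 0.4275, 1.0149) x2=(1.9294, 0.9426, -0.3159) x3=(0.3336, -0.6901, 0.7168)
step 6: x0=(-0.1897, 0.9825, 0.1435) x1=(0.4995, 0.4115, 0.9963) x2=(1.9272, 0.9594, -0.3168) x3=(0.3332, -0.7077, 0.6929)
step 7: x0=(-0.1783, 0.9895, 0.1528) x1=(0.5091, 0.3955, 0.9772) x2=(1.9237, 0.9756, -0.3171) x3=(0.3333, -0.7246, 0.6688)
step 8: x0=(-0.1661, 0.9961, 0.1621) x1=(0.5190, 0.3798, 0.9576) x2=(1.9188, 0.9912, -0.3166) x3=(0.3336, -0.7406, 0.6442)
step 9: x0=(-0.1531, 1.0022, 0.1715) x1=(0.5292, 0.3642, 0.9375) x2=(1.9126, 1.0062, -0.3154) x3=(0.3343, -0.7557, 0.6193)
step 10: x0=(-0.1392, 1.0077, 0.1809) x1=(0.5398, 0.3487, 0.9170) x2=(1.9051, 1.0205, -0.3135) x3=(0.3353, -0.7699, 0.5941)
step 11: x0=(-0.1246, 1.0128, 0.1903) x1=(0.5508, 0.3334, 0.8960) x2=(1.8963, 1.0341, -0.3110) x3=(0.3367, -0.7833, 0.5686)
step 12: x0=(-0.1092, 1.0173, 0.1997) x1=(0.5621, 0.3184, 0.8746) x2=(1.8863, 1.0470, -0.3078) x3=(0.3384, -0.7957, 0.5428)
step 13: x0=(-0.0931, 1.0214, 0.2091) x1=(0.5737, 0.3034, 0.8528) x2=(1.8750, 1.0592, -0.3039) x3=(0.3404, -0.8072, 0.5167)
step 14: x0=(-0.0763, 1.0249, 0.2185) x1=(0.5856, 0.2887, 0.8306) x2=(1.8625, 1.0707, -0.2995) x3=(0.3428, -0.8178, 0.4903)
step 15: x0=(-0.0587, 1.0279, 0.2278) x1=(0.5978, 0.2742, 0.8080) x2=(1.8489, 1.0815, -0.2944) x3=(0.3455, -0.8274, 0.4637)
step 16: x0=(-0.0405, 1.0303, 0.2371) x1=(0.6103, 0.2599, 0.7851) x2=(1.8341, 1.0915, -0.2888) x3=(0.3485, -0.8361, 0.4368)
step 17: x0=(-0.0217, 1.0323, 0.2463) x1=(0.6231, 0.2457, 0.7618) x2=(1.8181, 1.1007, -0.2826) x3=(0.3519, -0.8438, 0.4097)
step 18: x0=(-0.0022, 1.0337, 0.2554) x1=(0.6362, 0.2317, 0.7382) x2=(1.8011, 1.1092, -0.2759) x3=(0.3556, -0.8506, 0.3824)
step 19: x0=(0.0179, 1.0346, 0.2645) x1=(0.6495, 0.2180, 0.7143) x2=(1.7830, 1.1169, -0.2686) x3=(0.3596, -0.8563, 0.3549)
step 20: x0=(0.0385, 1.0350, 0.2734) x1=(0.6631, 0.2044, 0.6901) x2=(1.7640, 1.1239, -0.2609) x3=(0.3640, -0.8612, 0.3273)
step 21: x0=(0.0597, 1.0349, 0.2822) x1=(0.6769, 0.1910, 0.6657) x2=(1.7439, 1.1301, -0.2527) x3=(0.3686, -0.8650, 0.2995)
step 22: x0=(0.0813, 1.0343, 0.2910) x1=(0.6910, 0.1779, 0.6409) x2=(1.7229, 1.1355, -0.2441) x3=(0.3736, -0.8679, 0.2715)
step 23: x0=(0.1035, 1.0331, 0.2996) x1=(0.7052, 0.1649, 0.6160) x2=(1.7010, 1.1402, -0.2350) x3=(0.3789, -0.8698, 0.2435)
step 24: x0=(0.1261, 1.0315, 0.3081) x1=(0.7197, 0.1521, 0.5908) x2=(1.6783, 1.1441, -0.2256) x3=(0.3845, -0.8708, 0.2153)
step 25: x0=(0.1491, 1.0293, 0.3164) x1=(0.7343, 0.1395, 0.5654) x2=(1.6548, 1.1472, -0.2158) x3=(0.3904, -0.8708, 0.1871)
step 26: x0=(0.1725, 1.0267, 0.3246) x1=(0.7491, 0.1271, 0.5399) x2=(1.6305, 1.1496, -0.2057) x3=(0.3966, -0.8699, 0.1588)
step 27: x0=(0.1963, 1.0235, 0.3327) x1=(0.7640, 0.1149, 0.5141) x2=(1.6055, 1.1513, -0.1953) x3=(0.4030, -0.8680, 0.1304)
step 28: x0=(0.2203, 1.0198, 0.3406) x1=(0.7791, 0.1028, 0.4882) x2=(1.5798, 1.1522, -0.1846) x3=(0.4098, -0.8652, 0.1020)
step 29: x0=(0.2447, 1.0157, 0.3484) x1=(0.7943, 0.0910, 0.4622) x2=(1.5535, 1.1524, -0.1736) x3=(0.4167, -0.8615, 0.0736)
step 30: x0=(0.2692, 1.0110, 0.3560) x1=(0.8097, 0.0793, 0.4361) x2=(1.5266, 1.1518, -0.1625) x3=(0.4240, -0.8568, 0.0452)
step 31: x0=(0.2941, 1.0059, 0.3635) x1=(0.8251, 0.0678, 0.4098) x2=(1.4992, 1.1506, -0.1511) x3=(0.4315, -0.8513, 0.0168)
step 32: x0=(0.3190, 1.0003, 0.3708) x1=(0.8406, 0.0564, 0.3835) x2=(1.4713, 1.1487, -0.1396) x3=(0.4392, -0.8449, -0.0115)
step 33: x0=(0.3442, 0.9942, 0.3780) x1=(0.8563, 0.0453, 0.3571) x2=(1.4429, 1.1461, -0.1280) x3=(0.4472, -0.8376, -0.0398)
step 34: x0=(0.3695, 0.9876, 0.3850) x1=(0.8720, 0.0343, 0.3306) x2=(1.4142, 1.1429, -0.1162) x3=(0.4554, -0.8295, -0.0681)
step 35: x0=(0.3948, 0.9806, 0.3918) x1=(0.8877, 0.0234, 0.3041) x2=(1.3851, 1.1391, -0.1044) x3=(0.4638, -0.8206, -0.0963)
step 36: x0=(0.4202, 0.9730, 0.3986) x1=(0.9035, 0.0127, 0.2775) x2=(1.3557, 1.1347, -0.0925) x3=(0.4724, -0.8108, -0.1243)
step 37: x0=(0.4456, 0.9650, 0.4052) x1=(0.9194, 0.0022, 0.2509) x2=(1.3261, 1.1297, -0.0806) x3=(0.4812, -0.8003, -0.1523)
step 0 velocities: v0=(0.2500, 0.4400, 0.3700) v1=(0.3100, -0.7300, -0.6800) v2=(0.2300, 0.8600, -0.2200) v3=(-0.0900, -0.9500, -0.9400)
step 0: KE=2.6312, PE=2.9746, E=5.6058
step 37 velocities: v0=(1.1054, -0.3579, 0.2836) v1=(0.6914, -0.4547, -1.1564) v2=(-1.2941, -0.2305, 0.5179) v3=(0.3855, 0.4753, -1.2141)
step 37: KE=4.4935, PE=1.1117, E=5.6052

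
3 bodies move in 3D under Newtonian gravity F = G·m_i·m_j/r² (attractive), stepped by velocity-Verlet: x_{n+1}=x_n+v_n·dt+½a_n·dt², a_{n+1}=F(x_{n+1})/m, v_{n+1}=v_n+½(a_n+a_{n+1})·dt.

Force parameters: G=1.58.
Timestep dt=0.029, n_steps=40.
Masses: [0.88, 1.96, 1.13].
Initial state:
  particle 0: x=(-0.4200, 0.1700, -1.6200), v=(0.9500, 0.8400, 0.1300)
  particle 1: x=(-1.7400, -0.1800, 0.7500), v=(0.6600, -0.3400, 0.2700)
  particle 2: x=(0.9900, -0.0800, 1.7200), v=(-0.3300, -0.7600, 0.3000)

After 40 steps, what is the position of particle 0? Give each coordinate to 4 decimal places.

step 0: x0=(-0.4200, 0.1700, -1.6200) x1=(-1.7400, -0.1800, 0.7500) x2=(0.9900, -0.0800, 1.7200)
step 1: x0=(-0.3925, 0.1943, -1.6160) x1=(-1.7207, -0.1898, 0.7578) x2=(0.9803, -0.1020, 1.7286)
step 2: x0=(-0.3651, 0.2186, -1.6117) x1=(-1.7012, -0.1997, 0.7655) x2=(0.9702, -0.1241, 1.7370)
step 3: x0=(-0.3379, 0.2428, -1.6069) x1=(-1.6815, -0.2095, 0.7732) x2=(0.9598, -0.1461, 1.7453)
step 4: x0=(-0.3108, 0.2670, -1.6017) x1=(-1.6615, -0.2192, 0.7807) x2=(0.9491, -0.1682, 1.7533)
step 5: x0=(-0.2838, 0.2910, -1.5961) x1=(-1.6412, -0.2290, 0.7883) x2=(0.9380, -0.1902, 1.7611)
step 6: x0=(-0.2569, 0.3150, -1.5902) x1=(-1.6207, -0.2387, 0.7957) x2=(0.9265, -0.2122, 1.7687)
step 7: x0=(-0.2302, 0.3390, -1.5838) x1=(-1.5999, -0.2483, 0.8031) x2=(0.9147, -0.2343, 1.7762)
step 8: x0=(-0.2036, 0.3628, -1.5771) x1=(-1.5789, -0.2580, 0.8105) x2=(0.9026, -0.2563, 1.7834)
step 9: x0=(-0.1770, 0.3865, -1.5699) x1=(-1.5575, -0.2676, 0.8178) x2=(0.8901, -0.2783, 1.7903)
step 10: x0=(-0.1507, 0.4101, -1.5624) x1=(-1.5360, -0.2771, 0.8251) x2=(0.8772, -0.3002, 1.7971)
step 11: x0=(-0.1244, 0.4337, -1.5545) x1=(-1.5141, -0.2867, 0.8323) x2=(0.8639, -0.3222, 1.8036)
step 12: x0=(-0.0983, 0.4571, -1.5463) x1=(-1.4919, -0.2962, 0.8395) x2=(0.8502, -0.3441, 1.8099)
step 13: x0=(-0.0723, 0.4804, -1.5376) x1=(-1.4695, -0.3057, 0.8467) x2=(0.8361, -0.3660, 1.8160)
step 14: x0=(-0.0464, 0.5036, -1.5286) x1=(-1.4468, -0.3151, 0.8538) x2=(0.8217, -0.3879, 1.8218)
step 15: x0=(-0.0206, 0.5267, -1.5193) x1=(-1.4238, -0.3245, 0.8610) x2=(0.8068, -0.4097, 1.8273)
step 16: x0=(0.0050, 0.5497, -1.5095) x1=(-1.4005, -0.3339, 0.8681) x2=(0.7914, -0.4315, 1.8326)
step 17: x0=(0.0305, 0.5725, -1.4994) x1=(-1.3769, -0.3432, 0.8752) x2=(0.7757, -0.4533, 1.8377)
step 18: x0=(0.0559, 0.5952, -1.4889) x1=(-1.3529, -0.3525, 0.8823) x2=(0.7595, -0.4750, 1.8424)
step 19: x0=(0.0812, 0.6178, -1.4781) x1=(-1.3287, -0.3618, 0.8894) x2=(0.7428, -0.4966, 1.8469)
step 20: x0=(0.1063, 0.6403, -1.4669) x1=(-1.3041, -0.3711, 0.8965) x2=(0.7257, -0.5182, 1.8510)
step 21: x0=(0.1313, 0.6626, -1.4554) x1=(-1.2792, -0.3803, 0.9036) x2=(0.7081, -0.5397, 1.8549)
step 22: x0=(0.1562, 0.6847, -1.4435) x1=(-1.2539, -0.3895, 0.9108) x2=(0.6900, -0.5612, 1.8585)
step 23: x0=(0.1810, 0.7067, -1.4312) x1=(-1.2283, -0.3987, 0.9179) x2=(0.6714, -0.5826, 1.8617)
step 24: x0=(0.2056, 0.7285, -1.4186) x1=(-1.2024, -0.4078, 0.9252) x2=(0.6522, -0.6039, 1.8646)
step 25: x0=(0.2301, 0.7502, -1.4057) x1=(-1.1760, -0.4170, 0.9324) x2=(0.6326, -0.6251, 1.8671)
step 26: x0=(0.2545, 0.7717, -1.3924) x1=(-1.1493, -0.4261, 0.9398) x2=(0.6123, -0.6462, 1.8693)
step 27: x0=(0.2788, 0.7931, -1.3788) x1=(-1.1222, -0.4352, 0.9472) x2=(0.5915, -0.6672, 1.8710)
step 28: x0=(0.3029, 0.8143, -1.3649) x1=(-1.0947, -0.4443, 0.9547) x2=(0.5701, -0.6881, 1.8724)
step 29: x0=(0.3269, 0.8353, -1.3506) x1=(-1.0668, -0.4534, 0.9622) x2=(0.5480, -0.7088, 1.8734)
step 30: x0=(0.3508, 0.8561, -1.3360) x1=(-1.0384, -0.4625, 0.9699) x2=(0.5254, -0.7295, 1.8739)
step 31: x0=(0.3745, 0.8768, -1.3210) x1=(-1.0096, -0.4716, 0.9777) x2=(0.5020, -0.7499, 1.8739)
step 32: x0=(0.3981, 0.8973, -1.3058) x1=(-0.9804, -0.4808, 0.9857) x2=(0.4779, -0.7702, 1.8735)
step 33: x0=(0.4216, 0.9176, -1.2902) x1=(-0.9506, -0.4899, 0.9938) x2=(0.4531, -0.7903, 1.8725)
step 34: x0=(0.4450, 0.9377, -1.2743) x1=(-0.9204, -0.4991, 1.0021) x2=(0.4276, -0.8102, 1.8710)
step 35: x0=(0.4682, 0.9576, -1.2581) x1=(-0.8896, -0.5083, 1.0106) x2=(0.4012, -0.8299, 1.8688)
step 36: x0=(0.4913, 0.9773, -1.2415) x1=(-0.8583, -0.5176, 1.0193) x2=(0.3740, -0.8493, 1.8660)
step 37: x0=(0.5142, 0.9968, -1.2247) x1=(-0.8264, -0.5270, 1.0282) x2=(0.3459, -0.8684, 1.8626)
step 38: x0=(0.5371, 1.0161, -1.2075) x1=(-0.7939, -0.5364, 1.0375) x2=(0.3168, -0.8872, 1.8584)
step 39: x0=(0.5598, 1.0352, -1.1901) x1=(-0.7608, -0.5460, 1.0471) x2=(0.2868, -0.9057, 1.8533)
step 40: x0=(0.5824, 1.0541, -1.1723) x1=(-0.7270, -0.5557, 1.0571) x2=(0.2557, -0.9237, 1.8474)

(0.5824, 1.0541, -1.1723)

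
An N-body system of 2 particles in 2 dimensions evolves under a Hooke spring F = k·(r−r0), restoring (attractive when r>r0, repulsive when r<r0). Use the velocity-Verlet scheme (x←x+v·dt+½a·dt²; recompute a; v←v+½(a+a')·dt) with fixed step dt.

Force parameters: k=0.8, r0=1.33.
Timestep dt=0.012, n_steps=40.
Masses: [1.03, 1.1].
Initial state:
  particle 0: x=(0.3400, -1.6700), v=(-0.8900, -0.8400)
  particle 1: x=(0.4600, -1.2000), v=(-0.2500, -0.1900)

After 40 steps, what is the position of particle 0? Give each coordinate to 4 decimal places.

step 0: x0=(0.3400, -1.6700) x1=(0.4600, -1.2000)
step 1: x0=(0.3293, -1.6801) x1=(0.4570, -1.2022)
step 2: x0=(0.3186, -1.6903) x1=(0.4540, -1.2044)
step 3: x0=(0.3079, -1.7006) x1=(0.4511, -1.2065)
step 4: x0=(0.2971, -1.7110) x1=(0.4482, -1.2084)
step 5: x0=(0.2863, -1.7215) x1=(0.4453, -1.2104)
step 6: x0=(0.2755, -1.7321) x1=(0.4424, -1.2122)
step 7: x0=(0.2646, -1.7427) x1=(0.4396, -1.2139)
step 8: x0=(0.2538, -1.7535) x1=(0.4368, -1.2156)
step 9: x0=(0.2429, -1.7643) x1=(0.4340, -1.2172)
step 10: x0=(0.2319, -1.7752) x1=(0.4312, -1.2187)
step 11: x0=(0.2210, -1.7861) x1=(0.4284, -1.2202)
step 12: x0=(0.2100, -1.7972) x1=(0.4257, -1.2215)
step 13: x0=(0.1990, -1.8083) x1=(0.4230, -1.2229)
step 14: x0=(0.1879, -1.8195) x1=(0.4204, -1.2241)
step 15: x0=(0.1769, -1.8307) x1=(0.4177, -1.2253)
step 16: x0=(0.1658, -1.8421) x1=(0.4151, -1.2264)
step 17: x0=(0.1547, -1.8535) x1=(0.4125, -1.2274)
step 18: x0=(0.1435, -1.8649) x1=(0.4100, -1.2284)
step 19: x0=(0.1323, -1.8765) x1=(0.4075, -1.2293)
step 20: x0=(0.1211, -1.8881) x1=(0.4049, -1.2302)
step 21: x0=(0.1099, -1.8998) x1=(0.4025, -1.2310)
step 22: x0=(0.0986, -1.9115) x1=(0.4000, -1.2317)
step 23: x0=(0.0873, -1.9233) x1=(0.3976, -1.2324)
step 24: x0=(0.0760, -1.9351) x1=(0.3952, -1.2330)
step 25: x0=(0.0647, -1.9470) x1=(0.3928, -1.2336)
step 26: x0=(0.0533, -1.9590) x1=(0.3904, -1.2341)
step 27: x0=(0.0419, -1.9710) x1=(0.3881, -1.2346)
step 28: x0=(0.0305, -1.9830) x1=(0.3858, -1.2350)
step 29: x0=(0.0191, -1.9952) x1=(0.3835, -1.2354)
step 30: x0=(0.0076, -2.0073) x1=(0.3812, -1.2357)
step 31: x0=(-0.0039, -2.0195) x1=(0.3790, -1.2360)
step 32: x0=(-0.0154, -2.0318) x1=(0.3767, -1.2362)
step 33: x0=(-0.0269, -2.0441) x1=(0.3745, -1.2364)
step 34: x0=(-0.0385, -2.0564) x1=(0.3724, -1.2366)
step 35: x0=(-0.0500, -2.0688) x1=(0.3702, -1.2367)
step 36: x0=(-0.0616, -2.0812) x1=(0.3680, -1.2368)
step 37: x0=(-0.0732, -2.0937) x1=(0.3659, -1.2369)
step 38: x0=(-0.0849, -2.1062) x1=(0.3638, -1.2369)
step 39: x0=(-0.0965, -2.1187) x1=(0.3617, -1.2369)
step 40: x0=(-0.1082, -2.1313) x1=(0.3596, -1.2368)

(-0.1082, -2.1313)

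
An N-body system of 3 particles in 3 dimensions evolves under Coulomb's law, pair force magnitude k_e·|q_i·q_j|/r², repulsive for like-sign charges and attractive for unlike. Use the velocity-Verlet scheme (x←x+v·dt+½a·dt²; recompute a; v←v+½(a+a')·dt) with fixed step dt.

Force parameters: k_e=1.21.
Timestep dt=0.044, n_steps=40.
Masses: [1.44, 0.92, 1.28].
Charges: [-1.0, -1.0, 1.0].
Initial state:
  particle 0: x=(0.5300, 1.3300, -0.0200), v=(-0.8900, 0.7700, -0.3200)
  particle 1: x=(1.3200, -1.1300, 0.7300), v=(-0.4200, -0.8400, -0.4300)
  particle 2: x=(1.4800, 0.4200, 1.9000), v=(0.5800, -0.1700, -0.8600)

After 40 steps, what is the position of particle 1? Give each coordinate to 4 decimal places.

(0.7506, -2.4048, 0.1859)

step 0: x0=(0.5300, 1.3300, -0.0200) x1=(1.3200, -1.1300, 0.7300) x2=(1.4800, 0.4200, 1.9000)
step 1: x0=(0.4909, 1.3639, -0.0340) x1=(1.3016, -1.1669, 0.7113) x2=(1.5054, 0.4124, 1.8619)
step 2: x0=(0.4518, 1.3979, -0.0478) x1=(1.2834, -1.2035, 0.6931) x2=(1.5307, 0.4045, 1.8232)
step 3: x0=(0.4128, 1.4320, -0.0614) x1=(1.2653, -1.2399, 0.6754) x2=(1.5557, 0.3964, 1.7840)
step 4: x0=(0.3739, 1.4661, -0.0749) x1=(1.2474, -1.2760, 0.6581) x2=(1.5805, 0.3881, 1.7443)
step 5: x0=(0.3350, 1.5003, -0.0882) x1=(1.2297, -1.3119, 0.6412) x2=(1.6051, 0.3795, 1.7042)
step 6: x0=(0.2963, 1.5345, -0.1014) x1=(1.2122, -1.3476, 0.6247) x2=(1.6295, 0.3707, 1.6636)
step 7: x0=(0.2576, 1.5688, -0.1144) x1=(1.1949, -1.3830, 0.6085) x2=(1.6536, 0.3617, 1.6225)
step 8: x0=(0.2191, 1.6030, -0.1272) x1=(1.1779, -1.4181, 0.5927) x2=(1.6774, 0.3524, 1.5811)
step 9: x0=(0.1806, 1.6373, -0.1400) x1=(1.1610, -1.4529, 0.5773) x2=(1.7010, 0.3430, 1.5393)
step 10: x0=(0.1422, 1.6717, -0.1526) x1=(1.1443, -1.4875, 0.5621) x2=(1.7244, 0.3333, 1.4971)
step 11: x0=(0.1039, 1.7060, -0.1651) x1=(1.1279, -1.5218, 0.5473) x2=(1.7474, 0.3234, 1.4545)
step 12: x0=(0.0657, 1.7403, -0.1775) x1=(1.1117, -1.5558, 0.5327) x2=(1.7702, 0.3132, 1.4117)
step 13: x0=(0.0276, 1.7747, -0.1898) x1=(1.0957, -1.5895, 0.5184) x2=(1.7928, 0.3029, 1.3685)
step 14: x0=(-0.0103, 1.8090, -0.2020) x1=(1.0799, -1.6230, 0.5043) x2=(1.8150, 0.2924, 1.3251)
step 15: x0=(-0.0482, 1.8434, -0.2142) x1=(1.0644, -1.6562, 0.4904) x2=(1.8370, 0.2817, 1.2814)
step 16: x0=(-0.0860, 1.8778, -0.2262) x1=(1.0490, -1.6891, 0.4768) x2=(1.8587, 0.2707, 1.2375)
step 17: x0=(-0.1238, 1.9121, -0.2382) x1=(1.0340, -1.7217, 0.4634) x2=(1.8802, 0.2596, 1.1933)
step 18: x0=(-0.1614, 1.9465, -0.2500) x1=(1.0191, -1.7541, 0.4501) x2=(1.9013, 0.2483, 1.1489)
step 19: x0=(-0.1989, 1.9809, -0.2619) x1=(1.0045, -1.7862, 0.4371) x2=(1.9222, 0.2368, 1.1044)
step 20: x0=(-0.2363, 2.0152, -0.2736) x1=(0.9902, -1.8181, 0.4242) x2=(1.9428, 0.2251, 1.0596)
step 21: x0=(-0.2737, 2.0496, -0.2854) x1=(0.9760, -1.8496, 0.4114) x2=(1.9632, 0.2132, 1.0147)
step 22: x0=(-0.3109, 2.0839, -0.2970) x1=(0.9621, -1.8810, 0.3988) x2=(1.9833, 0.2011, 0.9696)
step 23: x0=(-0.3481, 2.1182, -0.3086) x1=(0.9484, -1.9120, 0.3863) x2=(2.0031, 0.1889, 0.9243)
step 24: x0=(-0.3852, 2.1526, -0.3202) x1=(0.9350, -1.9428, 0.3740) x2=(2.0227, 0.1765, 0.8789)
step 25: x0=(-0.4222, 2.1869, -0.3318) x1=(0.9218, -1.9734, 0.3617) x2=(2.0420, 0.1639, 0.8334)
step 26: x0=(-0.4592, 2.2212, -0.3433) x1=(0.9088, -2.0037, 0.3496) x2=(2.0611, 0.1512, 0.7878)
step 27: x0=(-0.4960, 2.2556, -0.3547) x1=(0.8961, -2.0338, 0.3375) x2=(2.0799, 0.1383, 0.7421)
step 28: x0=(-0.5328, 2.2899, -0.3662) x1=(0.8836, -2.0637, 0.3256) x2=(2.0985, 0.1252, 0.6963)
step 29: x0=(-0.5695, 2.3242, -0.3776) x1=(0.8713, -2.0933, 0.3137) x2=(2.1168, 0.1119, 0.6504)
step 30: x0=(-0.6062, 2.3585, -0.3890) x1=(0.8592, -2.1227, 0.3019) x2=(2.1349, 0.0985, 0.6045)
step 31: x0=(-0.6428, 2.3928, -0.4003) x1=(0.8474, -2.1518, 0.2901) x2=(2.1527, 0.0850, 0.5584)
step 32: x0=(-0.6793, 2.4270, -0.4117) x1=(0.8358, -2.1808, 0.2784) x2=(2.1703, 0.0713, 0.5123)
step 33: x0=(-0.7157, 2.4613, -0.4230) x1=(0.8244, -2.2095, 0.2667) x2=(2.1877, 0.0574, 0.4662)
step 34: x0=(-0.7521, 2.4956, -0.4343) x1=(0.8132, -2.2380, 0.2551) x2=(2.2049, 0.0435, 0.4200)
step 35: x0=(-0.7885, 2.5299, -0.4456) x1=(0.8022, -2.2663, 0.2435) x2=(2.2218, 0.0293, 0.3737)
step 36: x0=(-0.8248, 2.5641, -0.4569) x1=(0.7915, -2.2944, 0.2320) x2=(2.2385, 0.0150, 0.3275)
step 37: x0=(-0.8610, 2.5984, -0.4682) x1=(0.7810, -2.3223, 0.2204) x2=(2.2550, 0.0006, 0.2812)
step 38: x0=(-0.8972, 2.6327, -0.4795) x1=(0.7706, -2.3500, 0.2089) x2=(2.2713, -0.0139, 0.2348)
step 39: x0=(-0.9333, 2.6669, -0.4907) x1=(0.7605, -2.3775, 0.1974) x2=(2.2874, -0.0286, 0.1885)
step 40: x0=(-0.9693, 2.7012, -0.5020) x1=(0.7506, -2.4048, 0.1859) x2=(2.3033, -0.0435, 0.1421)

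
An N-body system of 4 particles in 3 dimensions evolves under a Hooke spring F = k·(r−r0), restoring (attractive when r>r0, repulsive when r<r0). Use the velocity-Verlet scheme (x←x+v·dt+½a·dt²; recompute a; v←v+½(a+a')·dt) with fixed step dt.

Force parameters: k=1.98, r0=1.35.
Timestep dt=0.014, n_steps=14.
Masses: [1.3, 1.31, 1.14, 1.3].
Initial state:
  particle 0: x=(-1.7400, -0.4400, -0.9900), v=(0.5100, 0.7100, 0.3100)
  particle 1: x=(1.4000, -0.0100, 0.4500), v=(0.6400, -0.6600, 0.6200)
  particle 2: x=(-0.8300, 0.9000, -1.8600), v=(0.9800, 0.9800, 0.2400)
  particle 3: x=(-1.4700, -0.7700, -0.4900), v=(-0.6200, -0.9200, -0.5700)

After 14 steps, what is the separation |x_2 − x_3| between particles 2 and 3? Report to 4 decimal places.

step 0: x0=(-1.7400, -0.4400, -0.9900) x1=(1.4000, -0.0100, 0.4500) x2=(-0.8300, 0.9000, -1.8600) x3=(-1.4700, -0.7700, -0.4900)
step 1: x0=(-1.7326, -0.4299, -0.9856) x1=(1.4082, -0.0193, 0.4583) x2=(-0.8161, 0.9135, -1.8563) x3=(-1.4784, -0.7828, -0.4979)
step 2: x0=(-1.7246, -0.4195, -0.9812) x1=(1.4150, -0.0286, 0.4657) x2=(-0.8020, 0.9264, -1.8518) x3=(-1.4861, -0.7953, -0.5057)
step 3: x0=(-1.7160, -0.4089, -0.9768) x1=(1.4204, -0.0379, 0.4723) x2=(-0.7876, 0.9387, -1.8466) x3=(-1.4931, -0.8076, -0.5133)
step 4: x0=(-1.7069, -0.3979, -0.9723) x1=(1.4242, -0.0473, 0.4781) x2=(-0.7729, 0.9505, -1.8407) x3=(-1.4995, -0.8197, -0.5207)
step 5: x0=(-1.6972, -0.3866, -0.9678) x1=(1.4267, -0.0566, 0.4830) x2=(-0.7580, 0.9617, -1.8340) x3=(-1.5052, -0.8316, -0.5280)
step 6: x0=(-1.6869, -0.3750, -0.9632) x1=(1.4276, -0.0660, 0.4870) x2=(-0.7428, 0.9723, -1.8266) x3=(-1.5103, -0.8433, -0.5351)
step 7: x0=(-1.6760, -0.3631, -0.9586) x1=(1.4272, -0.0754, 0.4903) x2=(-0.7274, 0.9823, -1.8184) x3=(-1.5147, -0.8547, -0.5421)
step 8: x0=(-1.6645, -0.3508, -0.9538) x1=(1.4253, -0.0848, 0.4927) x2=(-0.7118, 0.9917, -1.8095) x3=(-1.5185, -0.8660, -0.5490)
step 9: x0=(-1.6524, -0.3383, -0.9491) x1=(1.4219, -0.0942, 0.4942) x2=(-0.6959, 1.0005, -1.7999) x3=(-1.5215, -0.8770, -0.5557)
step 10: x0=(-1.6398, -0.3254, -0.9442) x1=(1.4171, -0.1036, 0.4949) x2=(-0.6798, 1.0086, -1.7895) x3=(-1.5240, -0.8877, -0.5623)
step 11: x0=(-1.6265, -0.3123, -0.9393) x1=(1.4109, -0.1129, 0.4947) x2=(-0.6635, 1.0162, -1.7785) x3=(-1.5258, -0.8983, -0.5687)
step 12: x0=(-1.6127, -0.2988, -0.9342) x1=(1.4033, -0.1223, 0.4938) x2=(-0.6470, 1.0231, -1.7667) x3=(-1.5269, -0.9086, -0.5751)
step 13: x0=(-1.5982, -0.2850, -0.9291) x1=(1.3943, -0.1316, 0.4920) x2=(-0.6303, 1.0293, -1.7542) x3=(-1.5274, -0.9187, -0.5813)
step 14: x0=(-1.5832, -0.2710, -0.9239) x1=(1.3840, -0.1408, 0.4893) x2=(-0.6135, 1.0349, -1.7410) x3=(-1.5272, -0.9286, -0.5873)

2.4538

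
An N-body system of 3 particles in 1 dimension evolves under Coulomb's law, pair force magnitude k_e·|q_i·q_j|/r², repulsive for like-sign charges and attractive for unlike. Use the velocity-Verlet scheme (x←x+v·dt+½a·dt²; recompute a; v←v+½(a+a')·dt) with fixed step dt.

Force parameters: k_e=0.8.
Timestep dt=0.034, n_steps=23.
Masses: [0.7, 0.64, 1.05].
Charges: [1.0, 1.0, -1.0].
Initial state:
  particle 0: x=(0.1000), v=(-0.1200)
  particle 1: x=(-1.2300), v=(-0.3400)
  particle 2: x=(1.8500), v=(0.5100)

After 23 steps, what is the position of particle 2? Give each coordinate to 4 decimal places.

step 0: x0=(0.1000) x1=(-1.2300) x2=(1.8500)
step 1: x0=(0.0965) x1=(-1.2419) x2=(1.8671)
step 2: x0=(0.0942) x1=(-1.2544) x2=(1.8839)
step 3: x0=(0.0930) x1=(-1.2676) x2=(1.9003)
step 4: x0=(0.0929) x1=(-1.2815) x2=(1.9164)
step 5: x0=(0.0939) x1=(-1.2959) x2=(1.9321)
step 6: x0=(0.0960) x1=(-1.3110) x2=(1.9475)
step 7: x0=(0.0992) x1=(-1.3267) x2=(1.9625)
step 8: x0=(0.1034) x1=(-1.3429) x2=(1.9772)
step 9: x0=(0.1085) x1=(-1.3597) x2=(1.9915)
step 10: x0=(0.1147) x1=(-1.3770) x2=(2.0055)
step 11: x0=(0.1219) x1=(-1.3949) x2=(2.0193)
step 12: x0=(0.1299) x1=(-1.4133) x2=(2.0326)
step 13: x0=(0.1389) x1=(-1.4321) x2=(2.0457)
step 14: x0=(0.1488) x1=(-1.4514) x2=(2.0585)
step 15: x0=(0.1596) x1=(-1.4712) x2=(2.0709)
step 16: x0=(0.1712) x1=(-1.4914) x2=(2.0830)
step 17: x0=(0.1837) x1=(-1.5120) x2=(2.0948)
step 18: x0=(0.1970) x1=(-1.5330) x2=(2.1063)
step 19: x0=(0.2111) x1=(-1.5544) x2=(2.1175)
step 20: x0=(0.2260) x1=(-1.5761) x2=(2.1284)
step 21: x0=(0.2416) x1=(-1.5981) x2=(2.1390)
step 22: x0=(0.2580) x1=(-1.6205) x2=(2.1493)
step 23: x0=(0.2752) x1=(-1.6432) x2=(2.1593)

(2.1593)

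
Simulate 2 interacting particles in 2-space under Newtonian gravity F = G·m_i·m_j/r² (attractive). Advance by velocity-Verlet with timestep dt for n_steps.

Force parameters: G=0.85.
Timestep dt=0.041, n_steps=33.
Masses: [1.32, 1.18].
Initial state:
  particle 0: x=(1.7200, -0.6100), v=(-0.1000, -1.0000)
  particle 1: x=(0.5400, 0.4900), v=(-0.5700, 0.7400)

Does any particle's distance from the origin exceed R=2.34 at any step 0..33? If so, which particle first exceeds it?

step 0: x0=(1.7200, -0.6100) x1=(0.5400, 0.4900)
step 1: x0=(1.7157, -0.6508) x1=(0.5169, 0.5201)
step 2: x0=(1.7109, -0.6911) x1=(0.4943, 0.5497)
step 3: x0=(1.7057, -0.7311) x1=(0.4721, 0.5789)
step 4: x0=(1.7002, -0.7707) x1=(0.4503, 0.6076)
step 5: x0=(1.6944, -0.8099) x1=(0.4289, 0.6360)
step 6: x0=(1.6882, -0.8488) x1=(0.4078, 0.6640)
step 7: x0=(1.6818, -0.8873) x1=(0.3870, 0.6916)
step 8: x0=(1.6751, -0.9256) x1=(0.3665, 0.7188)
step 9: x0=(1.6682, -0.9635) x1=(0.3463, 0.7457)
step 10: x0=(1.6611, -1.0012) x1=(0.3263, 0.7723)
step 11: x0=(1.6538, -1.0385) x1=(0.3066, 0.7986)
step 12: x0=(1.6462, -1.0757) x1=(0.2871, 0.8246)
step 13: x0=(1.6385, -1.1125) x1=(0.2677, 0.8503)
step 14: x0=(1.6306, -1.1491) x1=(0.2486, 0.8758)
step 15: x0=(1.6226, -1.1855) x1=(0.2296, 0.9010)
step 16: x0=(1.6144, -1.2217) x1=(0.2108, 0.9259)
step 17: x0=(1.6061, -1.2577) x1=(0.1922, 0.9506)
step 18: x0=(1.5976, -1.2934) x1=(0.1737, 0.9751)
step 19: x0=(1.5890, -1.3290) x1=(0.1553, 0.9993)
step 20: x0=(1.5803, -1.3643) x1=(0.1371, 1.0233)
step 21: x0=(1.5715, -1.3995) x1=(0.1190, 1.0472)
step 22: x0=(1.5626, -1.4345) x1=(0.1010, 1.0708)
step 23: x0=(1.5536, -1.4693) x1=(0.0832, 1.0942)
step 24: x0=(1.5445, -1.5040) x1=(0.0654, 1.1174)
step 25: x0=(1.5352, -1.5385) x1=(0.0478, 1.1405)
step 26: x0=(1.5259, -1.5728) x1=(0.0302, 1.1634)
step 27: x0=(1.5166, -1.6070) x1=(0.0127, 1.1861)
step 28: x0=(1.5071, -1.6410) x1=(-0.0046, 1.2086)
step 29: x0=(1.4976, -1.6749) x1=(-0.0219, 1.2310)
step 30: x0=(1.4880, -1.7087) x1=(-0.0391, 1.2533)
step 31: x0=(1.4783, -1.7423) x1=(-0.0563, 1.2753)
step 32: x0=(1.4685, -1.7758) x1=(-0.0733, 1.2973)
step 33: x0=(1.4587, -1.8091) x1=(-0.0903, 1.3191)

no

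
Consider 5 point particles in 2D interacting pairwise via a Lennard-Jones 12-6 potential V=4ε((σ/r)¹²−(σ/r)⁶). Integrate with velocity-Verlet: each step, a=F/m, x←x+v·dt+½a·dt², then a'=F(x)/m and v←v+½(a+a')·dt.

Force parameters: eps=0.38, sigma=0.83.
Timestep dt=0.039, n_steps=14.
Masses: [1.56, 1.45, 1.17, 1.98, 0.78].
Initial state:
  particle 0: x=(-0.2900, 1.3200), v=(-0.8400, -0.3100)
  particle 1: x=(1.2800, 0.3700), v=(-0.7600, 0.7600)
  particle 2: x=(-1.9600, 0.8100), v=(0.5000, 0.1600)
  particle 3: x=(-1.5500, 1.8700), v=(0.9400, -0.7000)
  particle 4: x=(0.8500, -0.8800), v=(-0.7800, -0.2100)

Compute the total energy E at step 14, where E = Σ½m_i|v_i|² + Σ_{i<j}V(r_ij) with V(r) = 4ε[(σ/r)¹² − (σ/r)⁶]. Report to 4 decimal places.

step 0: x0=(-0.2900, 1.3200) x1=(1.2800, 0.3700) x2=(-1.9600, 0.8100) x3=(-1.5500, 1.8700) x4=(0.8500, -0.8800)
step 1: x0=(-0.3229, 1.3079) x1=(1.2503, 0.3995) x2=(-1.9403, 0.8168) x3=(-1.5134, 1.8424) x4=(0.8197, -0.8878)
step 2: x0=(-0.3562, 1.2960) x1=(1.2204, 0.4286) x2=(-1.9200, 0.8247) x3=(-1.4767, 1.8139) x4=(0.7896, -0.8951)
step 3: x0=(-0.3900, 1.2842) x1=(1.1904, 0.4576) x2=(-1.8990, 0.8338) x3=(-1.4400, 1.7846) x4=(0.7596, -0.9018)
step 4: x0=(-0.4246, 1.2727) x1=(1.1603, 0.4863) x2=(-1.8773, 0.8443) x3=(-1.4031, 1.7543) x4=(0.7298, -0.9081)
step 5: x0=(-0.4601, 1.2616) x1=(1.1300, 0.5149) x2=(-1.8547, 0.8560) x3=(-1.3659, 1.7229) x4=(0.7001, -0.9141)
step 6: x0=(-0.4967, 1.2508) x1=(1.0997, 0.5433) x2=(-1.8313, 0.8690) x3=(-1.3283, 1.6904) x4=(0.6704, -0.9197)
step 7: x0=(-0.5337, 1.2401) x1=(1.0692, 0.5716) x2=(-1.8070, 0.8829) x3=(-1.2909, 1.6574) x4=(0.6408, -0.9250)
step 8: x0=(-0.5670, 1.2270) x1=(1.0387, 0.5998) x2=(-1.7823, 0.8968) x3=(-1.2566, 1.6261) x4=(0.6113, -0.9300)
step 9: x0=(-0.5815, 1.2027) x1=(1.0080, 0.6279) x2=(-1.7581, 0.9094) x3=(-1.2367, 1.6046) x4=(0.5819, -0.9349)
step 10: x0=(-0.5626, 1.1573) x1=(0.9773, 0.6559) x2=(-1.7363, 0.9178) x3=(-1.2417, 1.6019) x4=(0.5525, -0.9395)
step 11: x0=(-0.5307, 1.1030) x1=(0.9464, 0.6839) x2=(-1.7197, 0.9181) x3=(-1.2538, 1.6112) x4=(0.5231, -0.9440)
step 12: x0=(-0.4972, 1.0471) x1=(0.9153, 0.7119) x2=(-1.7093, 0.9080) x3=(-1.2633, 1.6278) x4=(0.4937, -0.9483)
step 13: x0=(-0.4646, 0.9914) x1=(0.8840, 0.7398) x2=(-1.7032, 0.8898) x3=(-1.2694, 1.6489) x4=(0.4644, -0.9524)
step 14: x0=(-0.4331, 0.9363) x1=(0.8524, 0.7677) x2=(-1.6987, 0.8677) x3=(-1.2735, 1.6719) x4=(0.4351, -0.9564)
step 0 velocities: v0=(-0.8400, -0.3100) v1=(-0.7600, 0.7600) v2=(0.5000, 0.1600) v3=(0.9400, -0.7000) v4=(-0.7800, -0.2100)
step 0: KE=3.2384, PE=-0.3869, E=2.8515
step 14 velocities: v0=(0.7995, -1.4066) v1=(-0.8170, 0.7163) v2=(0.1163, -0.5800) v3=(-0.0944, 0.5904) v4=(-0.7518, -0.1010)
step 14: KE=3.6808, PE=-0.8202, E=2.8606

2.8606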